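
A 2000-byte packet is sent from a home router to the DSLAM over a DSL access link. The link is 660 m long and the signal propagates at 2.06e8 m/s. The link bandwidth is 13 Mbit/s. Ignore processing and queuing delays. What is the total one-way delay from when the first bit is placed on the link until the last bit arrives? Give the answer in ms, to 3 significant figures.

L = 2000 × 8 = 16000 bits.
Transmission delay = L/R = 16000 / 13000000 = 1.23077 ms.
Propagation delay = d/s = 660 m / 206000000 m/s = 0.00320388 ms.
Total = 1.23 ms.

1.23 ms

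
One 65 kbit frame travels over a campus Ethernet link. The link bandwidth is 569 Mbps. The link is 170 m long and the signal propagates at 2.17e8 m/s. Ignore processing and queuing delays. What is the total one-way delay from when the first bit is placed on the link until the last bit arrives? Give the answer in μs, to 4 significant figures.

L = 65000 bits.
Transmission delay = L/R = 65000 / 569000000 = 114.236 μs.
Propagation delay = d/s = 170 m / 217000000 m/s = 0.78341 μs.
Total = 115.0 μs.

115.0 μs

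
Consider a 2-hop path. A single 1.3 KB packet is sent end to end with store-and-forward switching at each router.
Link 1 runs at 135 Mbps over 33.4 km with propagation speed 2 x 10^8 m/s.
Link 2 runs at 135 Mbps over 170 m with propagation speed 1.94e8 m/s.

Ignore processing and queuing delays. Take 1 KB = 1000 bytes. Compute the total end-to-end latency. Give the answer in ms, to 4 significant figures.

0.3220 ms

L = 10400 bits.
Transmission delay per hop = L/R = 10400/135000000 = 0.077037 ms; 2 hops → 0.154074 ms.
Propagation delays (d/s per hop): 0.167, 0.000876289 ms; sum = 0.167876 ms.
End-to-end = 0.3220 ms.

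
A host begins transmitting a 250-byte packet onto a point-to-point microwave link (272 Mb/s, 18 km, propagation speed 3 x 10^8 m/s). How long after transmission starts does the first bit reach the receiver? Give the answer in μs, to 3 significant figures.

60.0 μs

First bit experiences only propagation delay: d/s = 18000/300000000 = 60.0 μs.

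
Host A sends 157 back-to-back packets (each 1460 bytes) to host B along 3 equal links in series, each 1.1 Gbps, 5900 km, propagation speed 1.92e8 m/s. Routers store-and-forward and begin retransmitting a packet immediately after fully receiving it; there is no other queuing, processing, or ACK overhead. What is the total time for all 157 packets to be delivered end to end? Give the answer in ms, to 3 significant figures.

Per-hop transmission t_tx = L/R = 11680/1100000000 = 0.0106182 ms.
Per-hop propagation t_prop = 5900000/192000000 = 30.7292 ms.
Pipeline fill: first packet needs 3·t_tx to clear all hops; remaining 156 packets each add one t_tx.
Total = (3+157-1)·t_tx + 3·t_prop = 159·0.0106182 + 3·30.7292 = 93.9 ms.

93.9 ms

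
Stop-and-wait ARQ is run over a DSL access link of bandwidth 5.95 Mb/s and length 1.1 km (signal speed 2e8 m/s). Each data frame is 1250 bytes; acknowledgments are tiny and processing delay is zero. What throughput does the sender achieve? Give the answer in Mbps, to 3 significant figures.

t_tx = L/R = 10000/5950000 = 0.00168067 s.
t_prop = 1100/200000000 = 5.5e-06 s; RTT = 1.1e-05 s.
Cycle = t_tx + RTT = 0.00169167 s.
Throughput = L / cycle = 10000 / 0.00169167 = 5.91 Mbps.

5.91 Mbps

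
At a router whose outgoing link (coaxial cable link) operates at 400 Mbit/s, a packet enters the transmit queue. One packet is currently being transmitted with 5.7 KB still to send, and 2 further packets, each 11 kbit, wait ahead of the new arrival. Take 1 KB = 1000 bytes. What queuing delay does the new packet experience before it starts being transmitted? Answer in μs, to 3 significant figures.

169 μs

Each queued packet: L/R = 11000/400000000 = 27.5 μs.
2 queued → 55 μs.
Plus remaining 45600 bits of current packet: 114 μs.
Queuing delay = 169 μs.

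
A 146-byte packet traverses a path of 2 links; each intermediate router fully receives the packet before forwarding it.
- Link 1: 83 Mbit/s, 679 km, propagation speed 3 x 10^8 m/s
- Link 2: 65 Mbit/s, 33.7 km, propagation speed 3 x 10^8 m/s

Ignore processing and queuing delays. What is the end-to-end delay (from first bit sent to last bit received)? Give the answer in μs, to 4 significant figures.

2408 μs

L = 146 × 8 = 1168 bits.
Transmission delays (L/R per hop): 14.0723, 17.9692 μs; sum = 32.0415 μs.
Propagation delays (d/s per hop): 2263.33, 112.333 μs; sum = 2375.67 μs.
End-to-end = 2408 μs.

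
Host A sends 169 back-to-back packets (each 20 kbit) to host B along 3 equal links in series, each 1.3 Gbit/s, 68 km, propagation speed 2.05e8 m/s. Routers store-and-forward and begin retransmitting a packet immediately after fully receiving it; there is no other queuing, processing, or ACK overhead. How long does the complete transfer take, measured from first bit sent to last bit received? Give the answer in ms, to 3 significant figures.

Per-hop transmission t_tx = L/R = 20000/1300000000 = 0.0153846 ms.
Per-hop propagation t_prop = 68000/2.05e+08 = 0.331707 ms.
Pipeline fill: first packet needs 3·t_tx to clear all hops; remaining 168 packets each add one t_tx.
Total = (3+169-1)·t_tx + 3·t_prop = 171·0.0153846 + 3·0.331707 = 3.63 ms.

3.63 ms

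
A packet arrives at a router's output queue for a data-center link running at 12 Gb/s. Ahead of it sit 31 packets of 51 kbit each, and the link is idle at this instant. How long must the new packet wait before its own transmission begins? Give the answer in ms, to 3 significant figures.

Each queued packet: L/R = 51000/12000000000 = 0.00425 ms.
31 queued → 0.13175 ms.
Queuing delay = 0.132 ms.

0.132 ms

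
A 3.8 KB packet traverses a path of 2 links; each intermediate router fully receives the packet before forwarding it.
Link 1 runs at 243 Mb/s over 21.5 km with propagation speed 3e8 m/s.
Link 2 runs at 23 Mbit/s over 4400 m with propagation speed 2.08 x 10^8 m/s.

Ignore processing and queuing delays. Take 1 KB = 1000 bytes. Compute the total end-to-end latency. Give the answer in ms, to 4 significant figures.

1.540 ms

L = 30400 bits.
Transmission delays (L/R per hop): 0.125103, 1.32174 ms; sum = 1.44684 ms.
Propagation delays (d/s per hop): 0.0716667, 0.0211538 ms; sum = 0.0928205 ms.
End-to-end = 1.540 ms.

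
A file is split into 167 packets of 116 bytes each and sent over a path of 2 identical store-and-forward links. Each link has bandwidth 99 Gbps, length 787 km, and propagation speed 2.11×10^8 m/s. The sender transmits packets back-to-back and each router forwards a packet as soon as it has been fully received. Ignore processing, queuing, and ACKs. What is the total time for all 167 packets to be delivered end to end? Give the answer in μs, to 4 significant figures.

Per-hop transmission t_tx = L/R = 928/99000000000 = 0.00937374 μs.
Per-hop propagation t_prop = 787000/211000000 = 3729.86 μs.
Pipeline fill: first packet needs 2·t_tx to clear all hops; remaining 166 packets each add one t_tx.
Total = (2+167-1)·t_tx + 2·t_prop = 168·0.00937374 + 2·3729.86 = 7461 μs.

7461 μs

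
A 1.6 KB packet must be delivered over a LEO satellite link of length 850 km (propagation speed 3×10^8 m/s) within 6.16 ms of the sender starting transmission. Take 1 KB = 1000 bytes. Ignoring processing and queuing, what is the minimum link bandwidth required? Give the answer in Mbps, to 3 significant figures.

3.85 Mbps

L = 12800 bits.
Propagation delay = 850000 / 300000000 = 2.83333 ms.
Transmission budget = 6.16 − 2.83333 = 3.32667 ms.
R ≥ L / t_tx = 12800 bits / 0.00332667 s = 3.85 Mbps.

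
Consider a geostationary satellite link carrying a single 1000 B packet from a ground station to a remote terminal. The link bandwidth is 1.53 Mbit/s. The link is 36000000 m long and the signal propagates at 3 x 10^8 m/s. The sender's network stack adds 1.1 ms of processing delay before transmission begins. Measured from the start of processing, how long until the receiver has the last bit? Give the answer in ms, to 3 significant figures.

L = 1000 × 8 = 8000 bits.
Transmission delay = L/R = 8000 / 1530000 = 5.22876 ms.
Propagation delay = d/s = 36000000 m / 300000000 m/s = 120 ms.
Plus processing delay 1.1 ms = 1.1 ms.
Total = 126 ms.

126 ms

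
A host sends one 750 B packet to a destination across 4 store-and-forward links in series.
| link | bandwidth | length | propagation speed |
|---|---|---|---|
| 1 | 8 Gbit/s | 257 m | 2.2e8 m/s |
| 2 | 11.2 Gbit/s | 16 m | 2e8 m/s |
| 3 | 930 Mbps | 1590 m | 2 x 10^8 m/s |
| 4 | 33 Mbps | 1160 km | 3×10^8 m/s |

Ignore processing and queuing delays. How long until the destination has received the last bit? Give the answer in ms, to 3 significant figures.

L = 750 × 8 = 6000 bits.
Transmission delays (L/R per hop): 0.00075, 0.000535714, 0.00645161, 0.181818 ms; sum = 0.189556 ms.
Propagation delays (d/s per hop): 0.00116818, 8e-05, 0.00795, 3.86667 ms; sum = 3.87586 ms.
End-to-end = 4.07 ms.

4.07 ms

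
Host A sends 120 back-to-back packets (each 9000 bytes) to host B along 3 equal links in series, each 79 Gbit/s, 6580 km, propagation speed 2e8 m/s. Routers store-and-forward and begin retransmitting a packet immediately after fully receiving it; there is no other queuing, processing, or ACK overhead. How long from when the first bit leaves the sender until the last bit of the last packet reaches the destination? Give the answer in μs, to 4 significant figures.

98810 μs

Per-hop transmission t_tx = L/R = 72000/79000000000 = 0.911392 μs.
Per-hop propagation t_prop = 6580000/200000000 = 32900 μs.
Pipeline fill: first packet needs 3·t_tx to clear all hops; remaining 119 packets each add one t_tx.
Total = (3+120-1)·t_tx + 3·t_prop = 122·0.911392 + 3·32900 = 98810 μs.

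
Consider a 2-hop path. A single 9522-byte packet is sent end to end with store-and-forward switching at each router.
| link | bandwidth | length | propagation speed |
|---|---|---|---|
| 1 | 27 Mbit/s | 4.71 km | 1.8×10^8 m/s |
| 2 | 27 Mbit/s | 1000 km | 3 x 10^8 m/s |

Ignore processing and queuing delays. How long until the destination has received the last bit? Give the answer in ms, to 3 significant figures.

L = 9522 × 8 = 76176 bits.
Transmission delay per hop = L/R = 76176/27000000 = 2.82133 ms; 2 hops → 5.64267 ms.
Propagation delays (d/s per hop): 0.0261667, 3.33333 ms; sum = 3.3595 ms.
End-to-end = 9.00 ms.

9.00 ms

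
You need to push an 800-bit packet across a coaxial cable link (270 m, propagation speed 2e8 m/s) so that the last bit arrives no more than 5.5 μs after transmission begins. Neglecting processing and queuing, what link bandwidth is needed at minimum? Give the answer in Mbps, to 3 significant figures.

193 Mbps

Propagation delay = 270 / 200000000 = 1.35 μs.
Transmission budget = 5.5 − 1.35 = 4.15 μs.
R ≥ L / t_tx = 800 bits / 4.15e-06 s = 193 Mbps.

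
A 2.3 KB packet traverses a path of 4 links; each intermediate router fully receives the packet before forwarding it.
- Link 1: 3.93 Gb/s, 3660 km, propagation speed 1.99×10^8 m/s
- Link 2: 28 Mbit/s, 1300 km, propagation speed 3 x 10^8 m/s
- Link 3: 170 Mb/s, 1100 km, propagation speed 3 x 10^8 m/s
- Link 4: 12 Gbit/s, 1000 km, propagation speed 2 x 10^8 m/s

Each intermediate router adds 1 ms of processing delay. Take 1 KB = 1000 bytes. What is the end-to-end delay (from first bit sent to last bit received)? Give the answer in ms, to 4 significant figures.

L = 18400 bits.
Transmission delays (L/R per hop): 0.00468193, 0.657143, 0.108235, 0.00153333 ms; sum = 0.771593 ms.
Propagation delays (d/s per hop): 18.392, 4.33333, 3.66667, 5 ms; sum = 31.392 ms.
Processing at 3 router(s): 3 × 1 ms = 3 ms.
End-to-end = 35.16 ms.

35.16 ms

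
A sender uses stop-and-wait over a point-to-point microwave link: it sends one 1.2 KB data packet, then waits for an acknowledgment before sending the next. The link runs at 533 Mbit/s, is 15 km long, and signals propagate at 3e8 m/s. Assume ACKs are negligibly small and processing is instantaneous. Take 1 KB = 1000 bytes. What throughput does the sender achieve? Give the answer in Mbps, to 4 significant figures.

81.35 Mbps

t_tx = L/R = 9600/533000000 = 1.80113e-05 s.
t_prop = 15000/300000000 = 5e-05 s; RTT = 0.0001 s.
Cycle = t_tx + RTT = 0.000118011 s.
Throughput = L / cycle = 9600 / 0.000118011 = 81.35 Mbps.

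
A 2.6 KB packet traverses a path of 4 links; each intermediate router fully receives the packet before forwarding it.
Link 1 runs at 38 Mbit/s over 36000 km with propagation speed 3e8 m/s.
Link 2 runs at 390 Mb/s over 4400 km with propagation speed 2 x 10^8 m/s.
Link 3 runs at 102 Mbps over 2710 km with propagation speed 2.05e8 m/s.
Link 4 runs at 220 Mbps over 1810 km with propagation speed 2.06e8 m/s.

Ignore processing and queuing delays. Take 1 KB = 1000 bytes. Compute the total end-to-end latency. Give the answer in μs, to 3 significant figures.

165000 μs

L = 20800 bits.
Transmission delays (L/R per hop): 547.368, 53.3333, 203.922, 94.5455 μs; sum = 899.169 μs.
Propagation delays (d/s per hop): 120000, 22000, 13219.5, 8786.41 μs; sum = 164006 μs.
End-to-end = 165000 μs.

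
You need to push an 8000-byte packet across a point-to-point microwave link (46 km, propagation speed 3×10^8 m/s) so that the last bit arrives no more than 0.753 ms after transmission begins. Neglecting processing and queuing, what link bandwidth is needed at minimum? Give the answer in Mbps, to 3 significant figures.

107 Mbps

L = 64000 bits.
Propagation delay = 46000 / 300000000 = 0.153333 ms.
Transmission budget = 0.753 − 0.153333 = 0.599667 ms.
R ≥ L / t_tx = 64000 bits / 0.000599667 s = 107 Mbps.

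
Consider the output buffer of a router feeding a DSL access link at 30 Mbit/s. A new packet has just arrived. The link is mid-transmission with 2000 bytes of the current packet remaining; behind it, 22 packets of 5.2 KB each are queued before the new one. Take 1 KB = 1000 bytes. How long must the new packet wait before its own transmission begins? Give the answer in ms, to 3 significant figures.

31.0 ms

Each queued packet: L/R = 41600/30000000 = 1.38667 ms.
22 queued → 30.5067 ms.
Plus remaining 16000 bits of current packet: 0.533333 ms.
Queuing delay = 31.0 ms.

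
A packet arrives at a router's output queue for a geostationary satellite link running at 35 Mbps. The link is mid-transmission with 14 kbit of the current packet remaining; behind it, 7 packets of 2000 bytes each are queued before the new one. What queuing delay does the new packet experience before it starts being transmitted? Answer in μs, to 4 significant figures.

3600 μs

Each queued packet: L/R = 16000/35000000 = 457.143 μs.
7 queued → 3200 μs.
Plus remaining 14000 bits of current packet: 400 μs.
Queuing delay = 3600 μs.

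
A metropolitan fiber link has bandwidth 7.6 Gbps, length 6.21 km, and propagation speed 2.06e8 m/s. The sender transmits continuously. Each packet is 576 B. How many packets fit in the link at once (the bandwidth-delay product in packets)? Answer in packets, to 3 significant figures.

49.7 packets

Propagation delay = 6210 / 206000000 = 3.01456e-05 s.
BDP = R × t_prop = 7600000000 × 3.01456e-05 = 229107 bits.
In packets of 4608 bits: 49.7 packets.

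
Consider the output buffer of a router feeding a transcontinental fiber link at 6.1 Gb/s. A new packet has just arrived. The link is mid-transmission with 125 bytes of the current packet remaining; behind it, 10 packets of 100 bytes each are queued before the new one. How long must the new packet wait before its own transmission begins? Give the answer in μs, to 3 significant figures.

Each queued packet: L/R = 800/6100000000 = 0.131148 μs.
10 queued → 1.31148 μs.
Plus remaining 1000 bits of current packet: 0.163934 μs.
Queuing delay = 1.48 μs.

1.48 μs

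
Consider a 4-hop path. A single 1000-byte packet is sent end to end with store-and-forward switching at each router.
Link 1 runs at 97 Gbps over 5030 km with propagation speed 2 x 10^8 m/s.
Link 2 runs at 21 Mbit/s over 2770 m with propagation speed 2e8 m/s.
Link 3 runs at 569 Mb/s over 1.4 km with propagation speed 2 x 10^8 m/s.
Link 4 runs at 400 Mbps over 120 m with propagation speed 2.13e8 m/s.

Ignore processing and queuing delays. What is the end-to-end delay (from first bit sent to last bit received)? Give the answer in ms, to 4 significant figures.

25.59 ms

L = 1000 × 8 = 8000 bits.
Transmission delays (L/R per hop): 8.24742e-05, 0.380952, 0.0140598, 0.02 ms; sum = 0.415095 ms.
Propagation delays (d/s per hop): 25.15, 0.01385, 0.007, 0.00056338 ms; sum = 25.1714 ms.
End-to-end = 25.59 ms.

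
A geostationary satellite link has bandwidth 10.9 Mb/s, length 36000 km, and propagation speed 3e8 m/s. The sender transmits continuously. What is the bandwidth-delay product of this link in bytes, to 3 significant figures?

164000 bytes

Propagation delay = 36000000 / 300000000 = 0.12 s.
BDP = R × t_prop = 10900000 × 0.12 = 1308000 bits.
In bytes: 1308000/8 = 164000 bytes.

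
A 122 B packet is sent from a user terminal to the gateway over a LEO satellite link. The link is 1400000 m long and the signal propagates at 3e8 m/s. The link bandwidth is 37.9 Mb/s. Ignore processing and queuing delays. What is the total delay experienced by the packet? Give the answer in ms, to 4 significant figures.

4.692 ms

L = 122 × 8 = 976 bits.
Transmission delay = L/R = 976 / 37900000 = 0.025752 ms.
Propagation delay = d/s = 1400000 m / 300000000 m/s = 4.66667 ms.
Total = 4.692 ms.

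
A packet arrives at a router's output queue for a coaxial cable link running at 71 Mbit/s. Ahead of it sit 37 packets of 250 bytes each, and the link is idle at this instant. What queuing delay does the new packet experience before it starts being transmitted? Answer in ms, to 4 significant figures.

Each queued packet: L/R = 2000/71000000 = 0.028169 ms.
37 queued → 1.04225 ms.
Queuing delay = 1.042 ms.

1.042 ms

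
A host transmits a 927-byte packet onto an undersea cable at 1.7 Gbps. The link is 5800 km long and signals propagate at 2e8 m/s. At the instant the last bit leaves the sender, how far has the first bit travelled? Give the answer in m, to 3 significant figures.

t_tx = L/R = 7416/1700000000 = 4.36235e-06 s.
Distance = s × t_tx = 200000000 × 4.36235e-06 = 872 m.

872 m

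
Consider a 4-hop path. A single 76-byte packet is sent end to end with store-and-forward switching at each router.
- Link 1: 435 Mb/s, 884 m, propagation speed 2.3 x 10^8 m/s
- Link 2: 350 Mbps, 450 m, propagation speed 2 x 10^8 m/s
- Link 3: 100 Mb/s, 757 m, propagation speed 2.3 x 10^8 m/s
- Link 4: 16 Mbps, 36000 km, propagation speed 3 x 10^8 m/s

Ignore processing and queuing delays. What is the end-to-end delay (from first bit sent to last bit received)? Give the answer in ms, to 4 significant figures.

120.1 ms

L = 76 × 8 = 608 bits.
Transmission delays (L/R per hop): 0.0013977, 0.00173714, 0.00608, 0.038 ms; sum = 0.0472148 ms.
Propagation delays (d/s per hop): 0.00384348, 0.00225, 0.0032913, 120 ms; sum = 120.009 ms.
End-to-end = 120.1 ms.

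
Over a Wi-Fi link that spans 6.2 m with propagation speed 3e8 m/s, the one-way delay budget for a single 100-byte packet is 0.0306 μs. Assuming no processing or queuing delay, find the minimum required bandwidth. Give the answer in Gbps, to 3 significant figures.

L = 800 bits.
Propagation delay = 6.2 / 300000000 = 0.0206667 μs.
Transmission budget = 0.0306 − 0.0206667 = 0.00993333 μs.
R ≥ L / t_tx = 800 bits / 9.93333e-09 s = 80.5 Gbps.

80.5 Gbps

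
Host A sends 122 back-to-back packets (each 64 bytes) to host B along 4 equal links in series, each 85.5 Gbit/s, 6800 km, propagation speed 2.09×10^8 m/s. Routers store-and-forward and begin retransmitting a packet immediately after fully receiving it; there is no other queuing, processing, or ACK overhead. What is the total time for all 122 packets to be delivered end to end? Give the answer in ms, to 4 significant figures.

130.1 ms

Per-hop transmission t_tx = L/R = 512/85500000000 = 5.9883e-06 ms.
Per-hop propagation t_prop = 6800000/209000000 = 32.5359 ms.
Pipeline fill: first packet needs 4·t_tx to clear all hops; remaining 121 packets each add one t_tx.
Total = (4+122-1)·t_tx + 4·t_prop = 125·5.9883e-06 + 4·32.5359 = 130.1 ms.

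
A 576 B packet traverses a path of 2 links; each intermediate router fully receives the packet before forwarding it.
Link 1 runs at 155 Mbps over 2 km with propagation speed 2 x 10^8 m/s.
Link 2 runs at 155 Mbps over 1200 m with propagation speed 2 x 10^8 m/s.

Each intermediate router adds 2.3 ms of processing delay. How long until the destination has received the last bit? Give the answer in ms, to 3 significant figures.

L = 576 × 8 = 4608 bits.
Transmission delay per hop = L/R = 4608/155000000 = 0.029729 ms; 2 hops → 0.0594581 ms.
Propagation delays (d/s per hop): 0.01, 0.006 ms; sum = 0.016 ms.
Processing at 1 router(s): 1 × 2.3 ms = 2.3 ms.
End-to-end = 2.38 ms.

2.38 ms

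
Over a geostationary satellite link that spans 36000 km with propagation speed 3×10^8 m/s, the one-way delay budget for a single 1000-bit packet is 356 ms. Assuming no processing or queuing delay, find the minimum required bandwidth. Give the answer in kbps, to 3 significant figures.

Propagation delay = 36000000 / 300000000 = 120 ms.
Transmission budget = 356 − 120 = 236 ms.
R ≥ L / t_tx = 1000 bits / 0.236 s = 4.24 kbps.

4.24 kbps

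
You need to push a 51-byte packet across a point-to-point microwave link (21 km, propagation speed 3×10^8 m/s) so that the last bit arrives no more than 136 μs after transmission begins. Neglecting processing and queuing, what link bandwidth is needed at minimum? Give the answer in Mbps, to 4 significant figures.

L = 408 bits.
Propagation delay = 21000 / 300000000 = 70 μs.
Transmission budget = 136 − 70 = 66 μs.
R ≥ L / t_tx = 408 bits / 6.6e-05 s = 6.182 Mbps.

6.182 Mbps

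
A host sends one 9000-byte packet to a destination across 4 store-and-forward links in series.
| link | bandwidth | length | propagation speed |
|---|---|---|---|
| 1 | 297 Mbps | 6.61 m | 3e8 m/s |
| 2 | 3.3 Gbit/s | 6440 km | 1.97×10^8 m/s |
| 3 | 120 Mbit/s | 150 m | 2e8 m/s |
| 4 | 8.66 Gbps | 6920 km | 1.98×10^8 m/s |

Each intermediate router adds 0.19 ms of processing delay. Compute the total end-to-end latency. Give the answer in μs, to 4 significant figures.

L = 9000 × 8 = 72000 bits.
Transmission delays (L/R per hop): 242.424, 21.8182, 600, 8.31409 μs; sum = 872.557 μs.
Propagation delays (d/s per hop): 0.0220333, 32690.4, 0.75, 34949.5 μs; sum = 67640.6 μs.
Processing at 3 router(s): 3 × 0.19 ms = 570 μs.
End-to-end = 69080 μs.

69080 μs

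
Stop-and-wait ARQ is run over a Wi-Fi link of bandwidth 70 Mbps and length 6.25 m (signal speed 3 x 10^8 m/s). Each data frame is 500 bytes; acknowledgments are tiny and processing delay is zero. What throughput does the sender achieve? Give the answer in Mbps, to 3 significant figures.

69.9 Mbps

t_tx = L/R = 4000/70000000 = 5.71429e-05 s.
t_prop = 6.25/300000000 = 2.08333e-08 s; RTT = 4.16667e-08 s.
Cycle = t_tx + RTT = 5.71845e-05 s.
Throughput = L / cycle = 4000 / 5.71845e-05 = 69.9 Mbps.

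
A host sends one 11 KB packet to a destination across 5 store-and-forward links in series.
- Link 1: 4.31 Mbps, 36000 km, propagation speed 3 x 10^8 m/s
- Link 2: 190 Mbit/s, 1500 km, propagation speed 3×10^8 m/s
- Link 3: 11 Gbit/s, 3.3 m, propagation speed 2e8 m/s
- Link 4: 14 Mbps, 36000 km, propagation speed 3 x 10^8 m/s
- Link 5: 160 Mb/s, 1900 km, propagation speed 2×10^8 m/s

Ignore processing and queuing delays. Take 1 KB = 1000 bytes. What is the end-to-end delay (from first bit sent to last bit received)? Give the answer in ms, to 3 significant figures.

282 ms

L = 88000 bits.
Transmission delays (L/R per hop): 20.4176, 0.463158, 0.008, 6.28571, 0.55 ms; sum = 27.7245 ms.
Propagation delays (d/s per hop): 120, 5, 1.65e-05, 120, 9.5 ms; sum = 254.5 ms.
End-to-end = 282 ms.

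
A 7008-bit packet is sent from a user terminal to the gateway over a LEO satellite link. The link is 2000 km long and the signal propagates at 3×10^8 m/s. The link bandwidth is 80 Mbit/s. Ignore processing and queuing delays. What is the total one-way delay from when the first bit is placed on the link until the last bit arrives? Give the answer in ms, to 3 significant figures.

6.75 ms

Transmission delay = L/R = 7008 / 80000000 = 0.0876 ms.
Propagation delay = d/s = 2000000 m / 300000000 m/s = 6.66667 ms.
Total = 6.75 ms.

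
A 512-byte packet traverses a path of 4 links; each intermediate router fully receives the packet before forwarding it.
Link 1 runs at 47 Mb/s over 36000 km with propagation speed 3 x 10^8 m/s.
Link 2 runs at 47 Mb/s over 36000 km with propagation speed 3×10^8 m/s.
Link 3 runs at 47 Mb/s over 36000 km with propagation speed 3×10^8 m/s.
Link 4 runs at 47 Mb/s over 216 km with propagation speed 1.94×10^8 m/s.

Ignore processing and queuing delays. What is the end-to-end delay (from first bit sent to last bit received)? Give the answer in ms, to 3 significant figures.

L = 512 × 8 = 4096 bits.
Transmission delay per hop = L/R = 4096/47000000 = 0.0871489 ms; 4 hops → 0.348596 ms.
Propagation delays (d/s per hop): 120, 120, 120, 1.1134 ms; sum = 361.113 ms.
End-to-end = 361 ms.

361 ms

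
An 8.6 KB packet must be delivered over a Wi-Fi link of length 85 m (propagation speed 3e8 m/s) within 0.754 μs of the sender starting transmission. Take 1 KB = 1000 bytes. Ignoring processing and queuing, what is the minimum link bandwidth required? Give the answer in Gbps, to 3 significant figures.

146 Gbps

L = 68800 bits.
Propagation delay = 85 / 300000000 = 0.283333 μs.
Transmission budget = 0.754 − 0.283333 = 0.470667 μs.
R ≥ L / t_tx = 68800 bits / 4.70667e-07 s = 146 Gbps.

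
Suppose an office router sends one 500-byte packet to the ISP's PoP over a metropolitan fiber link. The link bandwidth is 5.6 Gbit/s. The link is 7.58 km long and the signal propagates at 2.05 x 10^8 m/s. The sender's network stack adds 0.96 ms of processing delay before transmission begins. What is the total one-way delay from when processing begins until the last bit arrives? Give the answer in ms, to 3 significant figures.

L = 500 × 8 = 4000 bits.
Transmission delay = L/R = 4000 / 5600000000 = 0.000714286 ms.
Propagation delay = d/s = 7580 m / 2.05e+08 m/s = 0.0369756 ms.
Plus processing delay 0.96 ms = 0.96 ms.
Total = 0.998 ms.

0.998 ms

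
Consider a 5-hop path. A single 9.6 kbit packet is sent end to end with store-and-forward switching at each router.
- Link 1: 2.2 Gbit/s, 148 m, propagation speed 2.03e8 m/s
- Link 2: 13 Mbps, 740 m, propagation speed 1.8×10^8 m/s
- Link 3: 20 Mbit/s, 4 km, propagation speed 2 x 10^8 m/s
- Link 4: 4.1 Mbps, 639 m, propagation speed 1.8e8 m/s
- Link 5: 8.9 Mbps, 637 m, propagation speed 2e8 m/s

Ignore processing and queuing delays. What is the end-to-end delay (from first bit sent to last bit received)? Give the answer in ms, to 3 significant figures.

L = 9600 bits.
Transmission delays (L/R per hop): 0.00436364, 0.738462, 0.48, 2.34146, 1.07865 ms; sum = 4.64294 ms.
Propagation delays (d/s per hop): 0.000729064, 0.00411111, 0.02, 0.00355, 0.003185 ms; sum = 0.0315752 ms.
End-to-end = 4.67 ms.

4.67 ms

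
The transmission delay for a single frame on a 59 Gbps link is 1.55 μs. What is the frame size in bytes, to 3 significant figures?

L = R × t_tx = 59000000000 b/s × 1.55e-06 s = 91450 bits.
In bytes: 91450 / 8 = 11400 bytes.

11400 bytes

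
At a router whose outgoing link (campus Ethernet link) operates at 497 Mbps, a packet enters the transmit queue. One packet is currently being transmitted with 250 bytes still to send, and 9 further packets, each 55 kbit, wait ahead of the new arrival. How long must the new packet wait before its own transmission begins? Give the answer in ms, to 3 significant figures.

Each queued packet: L/R = 55000/497000000 = 0.110664 ms.
9 queued → 0.995976 ms.
Plus remaining 2000 bits of current packet: 0.00402414 ms.
Queuing delay = 1.00 ms.

1.00 ms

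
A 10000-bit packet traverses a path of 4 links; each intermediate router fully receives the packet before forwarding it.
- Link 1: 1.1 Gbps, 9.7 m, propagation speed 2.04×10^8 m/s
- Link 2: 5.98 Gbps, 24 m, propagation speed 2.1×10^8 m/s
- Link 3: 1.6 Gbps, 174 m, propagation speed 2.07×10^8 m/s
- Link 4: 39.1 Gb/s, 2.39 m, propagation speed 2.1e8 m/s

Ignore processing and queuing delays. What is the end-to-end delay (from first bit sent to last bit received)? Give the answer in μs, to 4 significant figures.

18.28 μs

Transmission delays (L/R per hop): 9.09091, 1.67224, 6.25, 0.255754 μs; sum = 17.2689 μs.
Propagation delays (d/s per hop): 0.047549, 0.114286, 0.84058, 0.011381 μs; sum = 1.0138 μs.
End-to-end = 18.28 μs.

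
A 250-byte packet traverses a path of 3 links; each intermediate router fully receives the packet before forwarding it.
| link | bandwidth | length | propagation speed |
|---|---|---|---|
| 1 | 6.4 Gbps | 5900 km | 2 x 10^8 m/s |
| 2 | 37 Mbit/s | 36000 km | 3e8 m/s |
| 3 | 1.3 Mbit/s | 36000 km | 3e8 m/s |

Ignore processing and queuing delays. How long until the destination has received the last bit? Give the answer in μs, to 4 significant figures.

L = 250 × 8 = 2000 bits.
Transmission delays (L/R per hop): 0.3125, 54.0541, 1538.46 μs; sum = 1592.83 μs.
Propagation delays (d/s per hop): 29500, 120000, 120000 μs; sum = 269500 μs.
End-to-end = 271100 μs.

271100 μs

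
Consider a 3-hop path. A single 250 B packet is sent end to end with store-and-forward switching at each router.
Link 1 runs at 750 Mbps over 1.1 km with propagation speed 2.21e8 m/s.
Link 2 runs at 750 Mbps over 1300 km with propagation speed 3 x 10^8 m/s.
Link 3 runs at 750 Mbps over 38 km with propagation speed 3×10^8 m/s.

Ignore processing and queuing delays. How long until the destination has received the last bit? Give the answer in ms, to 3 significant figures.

L = 250 × 8 = 2000 bits.
Transmission delay per hop = L/R = 2000/750000000 = 0.00266667 ms; 3 hops → 0.008 ms.
Propagation delays (d/s per hop): 0.00497738, 4.33333, 0.126667 ms; sum = 4.46498 ms.
End-to-end = 4.47 ms.

4.47 ms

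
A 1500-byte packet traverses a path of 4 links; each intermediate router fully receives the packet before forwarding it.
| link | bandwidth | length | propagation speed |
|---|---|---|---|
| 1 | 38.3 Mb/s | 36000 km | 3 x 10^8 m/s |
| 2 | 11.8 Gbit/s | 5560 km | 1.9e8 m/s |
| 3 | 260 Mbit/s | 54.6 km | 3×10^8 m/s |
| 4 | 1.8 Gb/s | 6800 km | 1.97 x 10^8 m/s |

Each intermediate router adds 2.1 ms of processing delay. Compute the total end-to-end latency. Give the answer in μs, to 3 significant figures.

L = 1500 × 8 = 12000 bits.
Transmission delays (L/R per hop): 313.316, 1.01695, 46.1538, 6.66667 μs; sum = 367.153 μs.
Propagation delays (d/s per hop): 120000, 29263.2, 182, 34517.8 μs; sum = 183963 μs.
Processing at 3 router(s): 3 × 2.1 ms = 6300 μs.
End-to-end = 191000 μs.

191000 μs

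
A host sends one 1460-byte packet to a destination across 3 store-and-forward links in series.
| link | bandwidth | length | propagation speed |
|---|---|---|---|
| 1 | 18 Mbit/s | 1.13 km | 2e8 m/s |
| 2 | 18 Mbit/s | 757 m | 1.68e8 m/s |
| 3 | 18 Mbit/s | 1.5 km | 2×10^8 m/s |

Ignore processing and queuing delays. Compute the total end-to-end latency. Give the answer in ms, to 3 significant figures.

1.96 ms

L = 1460 × 8 = 11680 bits.
Transmission delay per hop = L/R = 11680/18000000 = 0.648889 ms; 3 hops → 1.94667 ms.
Propagation delays (d/s per hop): 0.00565, 0.00450595, 0.0075 ms; sum = 0.017656 ms.
End-to-end = 1.96 ms.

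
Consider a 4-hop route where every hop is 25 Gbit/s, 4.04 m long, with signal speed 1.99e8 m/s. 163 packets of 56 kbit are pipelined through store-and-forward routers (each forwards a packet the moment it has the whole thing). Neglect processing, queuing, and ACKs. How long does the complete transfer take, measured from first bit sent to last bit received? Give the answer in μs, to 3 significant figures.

Per-hop transmission t_tx = L/R = 56000/25000000000 = 2.24 μs.
Per-hop propagation t_prop = 4.04/199000000 = 0.0203015 μs.
Pipeline fill: first packet needs 4·t_tx to clear all hops; remaining 162 packets each add one t_tx.
Total = (4+163-1)·t_tx + 4·t_prop = 166·2.24 + 4·0.0203015 = 372 μs.

372 μs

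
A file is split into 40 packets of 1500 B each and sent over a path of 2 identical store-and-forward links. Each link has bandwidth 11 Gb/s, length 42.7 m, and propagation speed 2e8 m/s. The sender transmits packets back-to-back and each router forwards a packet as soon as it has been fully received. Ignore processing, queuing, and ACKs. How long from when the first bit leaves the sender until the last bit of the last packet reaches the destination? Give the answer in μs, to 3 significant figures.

Per-hop transmission t_tx = L/R = 12000/11000000000 = 1.09091 μs.
Per-hop propagation t_prop = 42.7/200000000 = 0.2135 μs.
Pipeline fill: first packet needs 2·t_tx to clear all hops; remaining 39 packets each add one t_tx.
Total = (2+40-1)·t_tx + 2·t_prop = 41·1.09091 + 2·0.2135 = 45.2 μs.

45.2 μs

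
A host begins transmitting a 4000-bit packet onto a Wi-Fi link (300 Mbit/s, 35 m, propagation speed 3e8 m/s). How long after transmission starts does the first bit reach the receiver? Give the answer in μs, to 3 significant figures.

First bit experiences only propagation delay: d/s = 35/300000000 = 0.117 μs.

0.117 μs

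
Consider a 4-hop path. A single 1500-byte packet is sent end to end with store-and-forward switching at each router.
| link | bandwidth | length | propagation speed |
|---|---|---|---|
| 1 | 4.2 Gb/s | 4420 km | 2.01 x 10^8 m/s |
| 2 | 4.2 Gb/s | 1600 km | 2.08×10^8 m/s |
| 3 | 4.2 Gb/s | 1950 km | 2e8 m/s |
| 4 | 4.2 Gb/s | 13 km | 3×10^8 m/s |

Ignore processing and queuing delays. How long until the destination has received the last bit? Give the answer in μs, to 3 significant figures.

39500 μs

L = 1500 × 8 = 12000 bits.
Transmission delay per hop = L/R = 12000/4200000000 = 2.85714 μs; 4 hops → 11.4286 μs.
Propagation delays (d/s per hop): 21990, 7692.31, 9750, 43.3333 μs; sum = 39475.7 μs.
End-to-end = 39500 μs.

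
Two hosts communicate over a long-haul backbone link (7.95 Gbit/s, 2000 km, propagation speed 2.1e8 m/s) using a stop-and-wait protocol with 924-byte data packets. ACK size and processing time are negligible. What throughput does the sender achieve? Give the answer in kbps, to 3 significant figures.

388 kbps

t_tx = L/R = 7392/7950000000 = 9.29811e-07 s.
t_prop = 2000000/210000000 = 0.00952381 s; RTT = 0.0190476 s.
Cycle = t_tx + RTT = 0.0190485 s.
Throughput = L / cycle = 7392 / 0.0190485 = 388 kbps.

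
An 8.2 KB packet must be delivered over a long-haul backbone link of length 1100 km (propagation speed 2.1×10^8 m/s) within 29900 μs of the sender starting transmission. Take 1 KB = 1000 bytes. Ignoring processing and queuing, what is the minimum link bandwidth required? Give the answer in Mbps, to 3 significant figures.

L = 65600 bits.
Propagation delay = 1100000 / 210000000 = 5238.1 μs.
Transmission budget = 29900 − 5238.1 = 24661.9 μs.
R ≥ L / t_tx = 65600 bits / 0.0246619 s = 2.66 Mbps.

2.66 Mbps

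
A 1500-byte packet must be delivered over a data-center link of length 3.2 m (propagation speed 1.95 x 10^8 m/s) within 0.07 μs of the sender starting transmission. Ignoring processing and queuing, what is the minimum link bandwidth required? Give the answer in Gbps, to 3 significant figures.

224 Gbps

L = 12000 bits.
Propagation delay = 3.2 / 195000000 = 0.0164103 μs.
Transmission budget = 0.07 − 0.0164103 = 0.0535897 μs.
R ≥ L / t_tx = 12000 bits / 5.35897e-08 s = 224 Gbps.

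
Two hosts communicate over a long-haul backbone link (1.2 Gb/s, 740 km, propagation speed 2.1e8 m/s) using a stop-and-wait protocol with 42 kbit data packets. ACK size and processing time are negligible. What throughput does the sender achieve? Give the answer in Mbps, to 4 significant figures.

t_tx = L/R = 42000/1200000000 = 3.5e-05 s.
t_prop = 740000/210000000 = 0.00352381 s; RTT = 0.00704762 s.
Cycle = t_tx + RTT = 0.00708262 s.
Throughput = L / cycle = 42000 / 0.00708262 = 5.930 Mbps.

5.930 Mbps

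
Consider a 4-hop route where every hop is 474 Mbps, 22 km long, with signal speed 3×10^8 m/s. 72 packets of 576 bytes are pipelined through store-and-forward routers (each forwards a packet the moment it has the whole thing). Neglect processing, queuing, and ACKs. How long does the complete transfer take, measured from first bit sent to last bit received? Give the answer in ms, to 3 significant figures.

Per-hop transmission t_tx = L/R = 4608/474000000 = 0.00972152 ms.
Per-hop propagation t_prop = 22000/300000000 = 0.0733333 ms.
Pipeline fill: first packet needs 4·t_tx to clear all hops; remaining 71 packets each add one t_tx.
Total = (4+72-1)·t_tx + 4·t_prop = 75·0.00972152 + 4·0.0733333 = 1.02 ms.

1.02 ms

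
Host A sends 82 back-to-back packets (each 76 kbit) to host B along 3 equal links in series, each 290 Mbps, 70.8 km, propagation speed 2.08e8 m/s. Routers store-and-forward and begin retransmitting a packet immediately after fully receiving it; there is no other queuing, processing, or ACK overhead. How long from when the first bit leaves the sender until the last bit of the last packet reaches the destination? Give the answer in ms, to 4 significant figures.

Per-hop transmission t_tx = L/R = 76000/290000000 = 0.262069 ms.
Per-hop propagation t_prop = 70800/208000000 = 0.340385 ms.
Pipeline fill: first packet needs 3·t_tx to clear all hops; remaining 81 packets each add one t_tx.
Total = (3+82-1)·t_tx + 3·t_prop = 84·0.262069 + 3·0.340385 = 23.03 ms.

23.03 ms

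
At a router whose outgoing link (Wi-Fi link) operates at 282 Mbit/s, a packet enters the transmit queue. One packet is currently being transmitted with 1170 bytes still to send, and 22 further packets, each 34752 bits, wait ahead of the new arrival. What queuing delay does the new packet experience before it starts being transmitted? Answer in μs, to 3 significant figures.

Each queued packet: L/R = 34752/282000000 = 123.234 μs.
22 queued → 2711.15 μs.
Plus remaining 9360 bits of current packet: 33.1915 μs.
Queuing delay = 2740 μs.

2740 μs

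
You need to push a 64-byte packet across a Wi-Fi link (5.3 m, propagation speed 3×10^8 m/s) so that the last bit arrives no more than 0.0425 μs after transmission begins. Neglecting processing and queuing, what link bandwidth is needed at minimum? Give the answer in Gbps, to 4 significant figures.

L = 512 bits.
Propagation delay = 5.3 / 300000000 = 0.0176667 μs.
Transmission budget = 0.0425 − 0.0176667 = 0.0248333 μs.
R ≥ L / t_tx = 512 bits / 2.48333e-08 s = 20.62 Gbps.

20.62 Gbps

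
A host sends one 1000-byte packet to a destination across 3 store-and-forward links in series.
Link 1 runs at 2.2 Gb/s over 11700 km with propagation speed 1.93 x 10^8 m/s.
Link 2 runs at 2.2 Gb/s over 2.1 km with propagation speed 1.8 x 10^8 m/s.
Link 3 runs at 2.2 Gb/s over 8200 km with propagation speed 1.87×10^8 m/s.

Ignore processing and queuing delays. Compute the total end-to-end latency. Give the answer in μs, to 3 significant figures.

L = 1000 × 8 = 8000 bits.
Transmission delay per hop = L/R = 8000/2200000000 = 3.63636 μs; 3 hops → 10.9091 μs.
Propagation delays (d/s per hop): 60621.8, 11.6667, 43850.3 μs; sum = 104484 μs.
End-to-end = 104000 μs.

104000 μs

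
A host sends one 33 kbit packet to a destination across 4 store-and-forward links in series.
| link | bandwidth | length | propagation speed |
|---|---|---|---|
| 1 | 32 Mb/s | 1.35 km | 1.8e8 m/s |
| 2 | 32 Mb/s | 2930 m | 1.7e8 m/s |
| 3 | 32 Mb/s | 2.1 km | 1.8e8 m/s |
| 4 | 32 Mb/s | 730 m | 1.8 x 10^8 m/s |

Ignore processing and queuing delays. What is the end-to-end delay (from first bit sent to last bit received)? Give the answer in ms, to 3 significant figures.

4.17 ms

L = 33000 bits.
Transmission delay per hop = L/R = 33000/32000000 = 1.03125 ms; 4 hops → 4.125 ms.
Propagation delays (d/s per hop): 0.0075, 0.0172353, 0.0116667, 0.00405556 ms; sum = 0.0404575 ms.
End-to-end = 4.17 ms.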